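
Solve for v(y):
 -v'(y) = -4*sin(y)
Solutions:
 v(y) = C1 - 4*cos(y)


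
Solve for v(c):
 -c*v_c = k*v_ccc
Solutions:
 v(c) = C1 + Integral(C2*airyai(c*(-1/k)^(1/3)) + C3*airybi(c*(-1/k)^(1/3)), c)


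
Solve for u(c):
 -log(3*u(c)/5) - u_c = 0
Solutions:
 Integral(1/(log(_y) - log(5) + log(3)), (_y, u(c))) = C1 - c


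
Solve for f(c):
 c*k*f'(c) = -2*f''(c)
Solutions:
 f(c) = Piecewise((-sqrt(pi)*C1*erf(c*sqrt(k)/2)/sqrt(k) - C2, (k > 0) | (k < 0)), (-C1*c - C2, True))


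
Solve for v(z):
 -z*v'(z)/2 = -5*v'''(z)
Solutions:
 v(z) = C1 + Integral(C2*airyai(10^(2/3)*z/10) + C3*airybi(10^(2/3)*z/10), z)


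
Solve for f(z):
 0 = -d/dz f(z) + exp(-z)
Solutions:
 f(z) = C1 - exp(-z)


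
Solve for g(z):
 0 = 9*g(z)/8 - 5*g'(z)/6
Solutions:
 g(z) = C1*exp(27*z/20)


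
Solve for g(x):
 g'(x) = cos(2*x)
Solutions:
 g(x) = C1 + sin(2*x)/2


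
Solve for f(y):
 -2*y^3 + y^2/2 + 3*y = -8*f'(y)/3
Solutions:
 f(y) = C1 + 3*y^4/16 - y^3/16 - 9*y^2/16


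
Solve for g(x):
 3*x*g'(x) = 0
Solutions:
 g(x) = C1


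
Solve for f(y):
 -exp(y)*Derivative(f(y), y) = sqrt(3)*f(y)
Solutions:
 f(y) = C1*exp(sqrt(3)*exp(-y))


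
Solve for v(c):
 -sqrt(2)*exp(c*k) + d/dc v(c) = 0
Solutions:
 v(c) = C1 + sqrt(2)*exp(c*k)/k


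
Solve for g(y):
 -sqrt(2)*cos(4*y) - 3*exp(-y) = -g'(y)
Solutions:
 g(y) = C1 + sqrt(2)*sin(4*y)/4 - 3*exp(-y)


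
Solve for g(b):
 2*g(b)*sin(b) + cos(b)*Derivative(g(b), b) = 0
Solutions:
 g(b) = C1*cos(b)^2


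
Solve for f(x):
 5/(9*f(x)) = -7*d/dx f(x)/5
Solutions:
 f(x) = -sqrt(C1 - 350*x)/21
 f(x) = sqrt(C1 - 350*x)/21


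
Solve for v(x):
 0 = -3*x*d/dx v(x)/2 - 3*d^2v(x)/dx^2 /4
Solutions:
 v(x) = C1 + C2*erf(x)


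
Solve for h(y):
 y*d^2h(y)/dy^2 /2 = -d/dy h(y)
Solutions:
 h(y) = C1 + C2/y


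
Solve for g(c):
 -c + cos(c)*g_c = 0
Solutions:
 g(c) = C1 + Integral(c/cos(c), c)


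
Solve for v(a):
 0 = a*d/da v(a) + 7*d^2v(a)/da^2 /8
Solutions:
 v(a) = C1 + C2*erf(2*sqrt(7)*a/7)


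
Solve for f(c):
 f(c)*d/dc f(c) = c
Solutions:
 f(c) = -sqrt(C1 + c^2)
 f(c) = sqrt(C1 + c^2)


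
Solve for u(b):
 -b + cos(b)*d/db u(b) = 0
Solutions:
 u(b) = C1 + Integral(b/cos(b), b)


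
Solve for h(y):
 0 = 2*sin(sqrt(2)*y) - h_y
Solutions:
 h(y) = C1 - sqrt(2)*cos(sqrt(2)*y)


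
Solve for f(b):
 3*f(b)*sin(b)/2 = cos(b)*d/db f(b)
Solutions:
 f(b) = C1/cos(b)^(3/2)


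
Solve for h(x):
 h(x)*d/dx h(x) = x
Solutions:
 h(x) = -sqrt(C1 + x^2)
 h(x) = sqrt(C1 + x^2)


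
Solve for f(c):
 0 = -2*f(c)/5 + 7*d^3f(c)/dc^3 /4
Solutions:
 f(c) = C3*exp(2*35^(2/3)*c/35) + (C1*sin(sqrt(3)*35^(2/3)*c/35) + C2*cos(sqrt(3)*35^(2/3)*c/35))*exp(-35^(2/3)*c/35)


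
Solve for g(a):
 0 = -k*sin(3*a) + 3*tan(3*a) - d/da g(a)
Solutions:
 g(a) = C1 + k*cos(3*a)/3 - log(cos(3*a))


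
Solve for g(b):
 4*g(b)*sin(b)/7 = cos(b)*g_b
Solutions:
 g(b) = C1/cos(b)^(4/7)


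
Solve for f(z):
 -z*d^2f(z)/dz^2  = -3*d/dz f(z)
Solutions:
 f(z) = C1 + C2*z^4


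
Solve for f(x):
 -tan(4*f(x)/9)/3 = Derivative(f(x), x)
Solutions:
 f(x) = -9*asin(C1*exp(-4*x/27))/4 + 9*pi/4
 f(x) = 9*asin(C1*exp(-4*x/27))/4


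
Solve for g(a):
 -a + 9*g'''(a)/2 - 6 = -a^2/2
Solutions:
 g(a) = C1 + C2*a + C3*a^2 - a^5/540 + a^4/108 + 2*a^3/9


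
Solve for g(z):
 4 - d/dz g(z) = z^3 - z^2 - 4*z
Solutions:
 g(z) = C1 - z^4/4 + z^3/3 + 2*z^2 + 4*z


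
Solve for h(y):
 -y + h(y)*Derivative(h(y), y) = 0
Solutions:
 h(y) = -sqrt(C1 + y^2)
 h(y) = sqrt(C1 + y^2)


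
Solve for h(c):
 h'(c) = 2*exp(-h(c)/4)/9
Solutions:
 h(c) = 4*log(C1 + c/18)


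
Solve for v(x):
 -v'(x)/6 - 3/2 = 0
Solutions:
 v(x) = C1 - 9*x


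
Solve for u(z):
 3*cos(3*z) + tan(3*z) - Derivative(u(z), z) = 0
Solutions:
 u(z) = C1 - log(cos(3*z))/3 + sin(3*z)


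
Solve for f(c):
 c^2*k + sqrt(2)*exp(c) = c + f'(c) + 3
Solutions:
 f(c) = C1 + c^3*k/3 - c^2/2 - 3*c + sqrt(2)*exp(c)


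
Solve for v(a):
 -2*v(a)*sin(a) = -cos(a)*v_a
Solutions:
 v(a) = C1/cos(a)^2


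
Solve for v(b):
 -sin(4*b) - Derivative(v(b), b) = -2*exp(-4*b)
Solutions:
 v(b) = C1 + cos(4*b)/4 - exp(-4*b)/2


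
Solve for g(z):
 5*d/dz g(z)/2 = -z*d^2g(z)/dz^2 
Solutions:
 g(z) = C1 + C2/z^(3/2)


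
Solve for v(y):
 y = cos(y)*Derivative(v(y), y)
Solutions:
 v(y) = C1 + Integral(y/cos(y), y)


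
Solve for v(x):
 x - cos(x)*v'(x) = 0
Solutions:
 v(x) = C1 + Integral(x/cos(x), x)


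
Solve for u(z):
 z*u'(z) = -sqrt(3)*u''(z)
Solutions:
 u(z) = C1 + C2*erf(sqrt(2)*3^(3/4)*z/6)


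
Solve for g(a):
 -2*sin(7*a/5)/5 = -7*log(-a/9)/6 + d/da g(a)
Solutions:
 g(a) = C1 + 7*a*log(-a)/6 - 7*a*log(3)/3 - 7*a/6 + 2*cos(7*a/5)/7


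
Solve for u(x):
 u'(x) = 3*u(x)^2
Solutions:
 u(x) = -1/(C1 + 3*x)


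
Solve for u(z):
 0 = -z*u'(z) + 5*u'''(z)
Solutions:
 u(z) = C1 + Integral(C2*airyai(5^(2/3)*z/5) + C3*airybi(5^(2/3)*z/5), z)


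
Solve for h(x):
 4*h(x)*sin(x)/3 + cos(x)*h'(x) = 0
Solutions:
 h(x) = C1*cos(x)^(4/3)


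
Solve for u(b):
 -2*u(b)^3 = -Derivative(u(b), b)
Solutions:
 u(b) = -sqrt(2)*sqrt(-1/(C1 + 2*b))/2
 u(b) = sqrt(2)*sqrt(-1/(C1 + 2*b))/2


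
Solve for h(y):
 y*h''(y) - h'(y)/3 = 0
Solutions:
 h(y) = C1 + C2*y^(4/3)


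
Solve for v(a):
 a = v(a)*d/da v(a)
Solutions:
 v(a) = -sqrt(C1 + a^2)
 v(a) = sqrt(C1 + a^2)


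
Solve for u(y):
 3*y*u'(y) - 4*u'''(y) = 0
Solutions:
 u(y) = C1 + Integral(C2*airyai(6^(1/3)*y/2) + C3*airybi(6^(1/3)*y/2), y)


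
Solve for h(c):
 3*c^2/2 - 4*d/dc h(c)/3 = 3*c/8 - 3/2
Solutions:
 h(c) = C1 + 3*c^3/8 - 9*c^2/64 + 9*c/8


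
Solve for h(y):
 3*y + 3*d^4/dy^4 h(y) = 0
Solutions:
 h(y) = C1 + C2*y + C3*y^2 + C4*y^3 - y^5/120


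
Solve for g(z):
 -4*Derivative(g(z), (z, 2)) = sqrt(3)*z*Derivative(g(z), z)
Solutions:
 g(z) = C1 + C2*erf(sqrt(2)*3^(1/4)*z/4)


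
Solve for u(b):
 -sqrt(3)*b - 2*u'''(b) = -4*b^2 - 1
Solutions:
 u(b) = C1 + C2*b + C3*b^2 + b^5/30 - sqrt(3)*b^4/48 + b^3/12


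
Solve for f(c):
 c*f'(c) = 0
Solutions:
 f(c) = C1


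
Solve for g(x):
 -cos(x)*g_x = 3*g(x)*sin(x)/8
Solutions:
 g(x) = C1*cos(x)^(3/8)


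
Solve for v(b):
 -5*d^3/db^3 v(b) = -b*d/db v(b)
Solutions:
 v(b) = C1 + Integral(C2*airyai(5^(2/3)*b/5) + C3*airybi(5^(2/3)*b/5), b)


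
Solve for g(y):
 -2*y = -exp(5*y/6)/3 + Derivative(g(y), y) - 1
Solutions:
 g(y) = C1 - y^2 + y + 2*exp(5*y/6)/5


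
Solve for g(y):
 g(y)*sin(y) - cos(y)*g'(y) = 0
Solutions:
 g(y) = C1/cos(y)


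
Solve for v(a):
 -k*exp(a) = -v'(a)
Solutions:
 v(a) = C1 + k*exp(a)


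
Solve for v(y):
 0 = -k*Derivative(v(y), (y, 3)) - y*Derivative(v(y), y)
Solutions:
 v(y) = C1 + Integral(C2*airyai(y*(-1/k)^(1/3)) + C3*airybi(y*(-1/k)^(1/3)), y)


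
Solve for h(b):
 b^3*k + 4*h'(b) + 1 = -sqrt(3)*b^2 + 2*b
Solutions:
 h(b) = C1 - b^4*k/16 - sqrt(3)*b^3/12 + b^2/4 - b/4


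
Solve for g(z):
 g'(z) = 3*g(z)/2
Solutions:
 g(z) = C1*exp(3*z/2)


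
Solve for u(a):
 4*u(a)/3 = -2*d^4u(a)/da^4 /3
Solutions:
 u(a) = (C1*sin(2^(3/4)*a/2) + C2*cos(2^(3/4)*a/2))*exp(-2^(3/4)*a/2) + (C3*sin(2^(3/4)*a/2) + C4*cos(2^(3/4)*a/2))*exp(2^(3/4)*a/2)


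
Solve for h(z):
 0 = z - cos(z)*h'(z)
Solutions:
 h(z) = C1 + Integral(z/cos(z), z)


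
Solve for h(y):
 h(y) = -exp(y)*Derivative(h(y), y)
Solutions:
 h(y) = C1*exp(exp(-y))


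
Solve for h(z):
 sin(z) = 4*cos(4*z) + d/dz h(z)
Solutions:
 h(z) = C1 - sin(4*z) - cos(z)


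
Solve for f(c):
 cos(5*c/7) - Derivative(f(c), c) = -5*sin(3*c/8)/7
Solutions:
 f(c) = C1 + 7*sin(5*c/7)/5 - 40*cos(3*c/8)/21


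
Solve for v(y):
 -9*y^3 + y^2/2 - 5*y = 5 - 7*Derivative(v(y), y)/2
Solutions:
 v(y) = C1 + 9*y^4/14 - y^3/21 + 5*y^2/7 + 10*y/7


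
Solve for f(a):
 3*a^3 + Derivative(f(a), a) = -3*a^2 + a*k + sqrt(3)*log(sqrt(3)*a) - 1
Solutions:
 f(a) = C1 - 3*a^4/4 - a^3 + a^2*k/2 + sqrt(3)*a*log(a) - sqrt(3)*a - a + sqrt(3)*a*log(3)/2


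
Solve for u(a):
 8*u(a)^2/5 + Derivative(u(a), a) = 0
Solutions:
 u(a) = 5/(C1 + 8*a)


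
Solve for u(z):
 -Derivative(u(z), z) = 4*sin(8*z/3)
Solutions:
 u(z) = C1 + 3*cos(8*z/3)/2


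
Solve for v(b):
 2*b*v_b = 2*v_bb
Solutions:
 v(b) = C1 + C2*erfi(sqrt(2)*b/2)


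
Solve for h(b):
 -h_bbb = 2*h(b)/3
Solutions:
 h(b) = C3*exp(-2^(1/3)*3^(2/3)*b/3) + (C1*sin(2^(1/3)*3^(1/6)*b/2) + C2*cos(2^(1/3)*3^(1/6)*b/2))*exp(2^(1/3)*3^(2/3)*b/6)


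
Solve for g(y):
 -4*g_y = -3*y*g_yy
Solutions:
 g(y) = C1 + C2*y^(7/3)


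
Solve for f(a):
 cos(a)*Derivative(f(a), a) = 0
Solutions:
 f(a) = C1


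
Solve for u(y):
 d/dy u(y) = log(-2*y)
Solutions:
 u(y) = C1 + y*log(-y) + y*(-1 + log(2))


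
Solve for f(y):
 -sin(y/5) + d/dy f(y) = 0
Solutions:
 f(y) = C1 - 5*cos(y/5)


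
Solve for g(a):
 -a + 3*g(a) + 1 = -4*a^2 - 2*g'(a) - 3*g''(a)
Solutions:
 g(a) = -4*a^2/3 + 19*a/9 + (C1*sin(2*sqrt(2)*a/3) + C2*cos(2*sqrt(2)*a/3))*exp(-a/3) + 25/27


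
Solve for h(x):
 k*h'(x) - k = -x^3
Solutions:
 h(x) = C1 + x - x^4/(4*k)


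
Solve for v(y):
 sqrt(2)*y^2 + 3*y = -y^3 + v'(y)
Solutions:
 v(y) = C1 + y^4/4 + sqrt(2)*y^3/3 + 3*y^2/2


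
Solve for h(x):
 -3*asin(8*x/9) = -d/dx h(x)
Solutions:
 h(x) = C1 + 3*x*asin(8*x/9) + 3*sqrt(81 - 64*x^2)/8


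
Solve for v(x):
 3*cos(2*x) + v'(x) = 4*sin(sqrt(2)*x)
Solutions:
 v(x) = C1 - 3*sin(2*x)/2 - 2*sqrt(2)*cos(sqrt(2)*x)


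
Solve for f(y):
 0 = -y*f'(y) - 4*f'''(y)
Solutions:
 f(y) = C1 + Integral(C2*airyai(-2^(1/3)*y/2) + C3*airybi(-2^(1/3)*y/2), y)


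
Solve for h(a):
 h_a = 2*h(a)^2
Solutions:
 h(a) = -1/(C1 + 2*a)


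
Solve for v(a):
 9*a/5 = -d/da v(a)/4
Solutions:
 v(a) = C1 - 18*a^2/5


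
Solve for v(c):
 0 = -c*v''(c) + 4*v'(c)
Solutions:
 v(c) = C1 + C2*c^5


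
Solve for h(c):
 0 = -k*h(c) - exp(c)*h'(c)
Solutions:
 h(c) = C1*exp(k*exp(-c))


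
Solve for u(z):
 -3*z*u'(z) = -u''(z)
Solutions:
 u(z) = C1 + C2*erfi(sqrt(6)*z/2)


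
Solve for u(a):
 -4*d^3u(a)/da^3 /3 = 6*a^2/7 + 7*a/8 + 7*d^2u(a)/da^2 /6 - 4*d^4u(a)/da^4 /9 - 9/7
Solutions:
 u(a) = C1 + C2*a + C3*exp(a*(6 - sqrt(78))/4) + C4*exp(a*(6 + sqrt(78))/4) - 3*a^4/49 + 425*a^3/2744 - 624*a^2/2401


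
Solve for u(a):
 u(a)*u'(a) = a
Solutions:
 u(a) = -sqrt(C1 + a^2)
 u(a) = sqrt(C1 + a^2)


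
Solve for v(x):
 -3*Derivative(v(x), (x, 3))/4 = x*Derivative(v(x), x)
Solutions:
 v(x) = C1 + Integral(C2*airyai(-6^(2/3)*x/3) + C3*airybi(-6^(2/3)*x/3), x)


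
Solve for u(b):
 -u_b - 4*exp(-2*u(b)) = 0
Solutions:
 u(b) = log(-sqrt(C1 - 8*b))
 u(b) = log(C1 - 8*b)/2


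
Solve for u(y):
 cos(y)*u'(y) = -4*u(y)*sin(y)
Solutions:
 u(y) = C1*cos(y)^4


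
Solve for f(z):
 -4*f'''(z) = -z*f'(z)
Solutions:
 f(z) = C1 + Integral(C2*airyai(2^(1/3)*z/2) + C3*airybi(2^(1/3)*z/2), z)


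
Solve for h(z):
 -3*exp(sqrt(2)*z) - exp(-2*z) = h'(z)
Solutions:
 h(z) = C1 - 3*sqrt(2)*exp(sqrt(2)*z)/2 + exp(-2*z)/2


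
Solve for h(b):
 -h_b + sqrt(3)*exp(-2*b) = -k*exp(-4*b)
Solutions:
 h(b) = C1 - k*exp(-4*b)/4 - sqrt(3)*exp(-2*b)/2


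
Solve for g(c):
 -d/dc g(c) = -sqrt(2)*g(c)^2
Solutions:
 g(c) = -1/(C1 + sqrt(2)*c)


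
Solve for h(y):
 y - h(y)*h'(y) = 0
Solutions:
 h(y) = -sqrt(C1 + y^2)
 h(y) = sqrt(C1 + y^2)


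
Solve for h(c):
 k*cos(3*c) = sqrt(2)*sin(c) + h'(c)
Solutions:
 h(c) = C1 + k*sin(3*c)/3 + sqrt(2)*cos(c)


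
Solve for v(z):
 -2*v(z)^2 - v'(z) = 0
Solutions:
 v(z) = 1/(C1 + 2*z)


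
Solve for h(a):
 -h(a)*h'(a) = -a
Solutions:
 h(a) = -sqrt(C1 + a^2)
 h(a) = sqrt(C1 + a^2)


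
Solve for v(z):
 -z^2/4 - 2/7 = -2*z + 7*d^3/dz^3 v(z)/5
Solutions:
 v(z) = C1 + C2*z + C3*z^2 - z^5/336 + 5*z^4/84 - 5*z^3/147


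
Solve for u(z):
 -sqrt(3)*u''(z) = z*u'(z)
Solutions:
 u(z) = C1 + C2*erf(sqrt(2)*3^(3/4)*z/6)


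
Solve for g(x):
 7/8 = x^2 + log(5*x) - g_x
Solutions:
 g(x) = C1 + x^3/3 + x*log(x) - 15*x/8 + x*log(5)


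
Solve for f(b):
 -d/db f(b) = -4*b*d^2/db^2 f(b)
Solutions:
 f(b) = C1 + C2*b^(5/4)


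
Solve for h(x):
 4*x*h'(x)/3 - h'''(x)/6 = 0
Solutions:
 h(x) = C1 + Integral(C2*airyai(2*x) + C3*airybi(2*x), x)


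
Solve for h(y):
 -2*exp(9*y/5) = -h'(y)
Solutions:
 h(y) = C1 + 10*exp(9*y/5)/9


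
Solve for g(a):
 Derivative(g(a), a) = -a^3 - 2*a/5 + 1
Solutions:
 g(a) = C1 - a^4/4 - a^2/5 + a


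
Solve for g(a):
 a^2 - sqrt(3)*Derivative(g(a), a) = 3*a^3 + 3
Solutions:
 g(a) = C1 - sqrt(3)*a^4/4 + sqrt(3)*a^3/9 - sqrt(3)*a


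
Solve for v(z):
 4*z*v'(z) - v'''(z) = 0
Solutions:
 v(z) = C1 + Integral(C2*airyai(2^(2/3)*z) + C3*airybi(2^(2/3)*z), z)


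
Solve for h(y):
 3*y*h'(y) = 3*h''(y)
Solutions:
 h(y) = C1 + C2*erfi(sqrt(2)*y/2)


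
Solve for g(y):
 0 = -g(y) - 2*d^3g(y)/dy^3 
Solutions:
 g(y) = C3*exp(-2^(2/3)*y/2) + (C1*sin(2^(2/3)*sqrt(3)*y/4) + C2*cos(2^(2/3)*sqrt(3)*y/4))*exp(2^(2/3)*y/4)


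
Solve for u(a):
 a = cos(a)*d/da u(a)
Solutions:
 u(a) = C1 + Integral(a/cos(a), a)


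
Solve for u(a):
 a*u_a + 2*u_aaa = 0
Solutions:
 u(a) = C1 + Integral(C2*airyai(-2^(2/3)*a/2) + C3*airybi(-2^(2/3)*a/2), a)


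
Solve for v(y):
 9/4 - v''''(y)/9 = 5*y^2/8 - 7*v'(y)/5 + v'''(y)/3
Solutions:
 v(y) = C1 + C2*exp(-y*(10^(1/3)/(2*(3*sqrt(301) + 53)^(1/3)) + 1 + 10^(2/3)*(3*sqrt(301) + 53)^(1/3)/20))*sin(10^(1/3)*sqrt(3)*y*(-10^(1/3)*(3*sqrt(301) + 53)^(1/3) + 10/(3*sqrt(301) + 53)^(1/3))/20) + C3*exp(-y*(10^(1/3)/(2*(3*sqrt(301) + 53)^(1/3)) + 1 + 10^(2/3)*(3*sqrt(301) + 53)^(1/3)/20))*cos(10^(1/3)*sqrt(3)*y*(-10^(1/3)*(3*sqrt(301) + 53)^(1/3) + 10/(3*sqrt(301) + 53)^(1/3))/20) + C4*exp(y*(-1 + 10^(1/3)/(3*sqrt(301) + 53)^(1/3) + 10^(2/3)*(3*sqrt(301) + 53)^(1/3)/10)) + 25*y^3/168 - 205*y/147


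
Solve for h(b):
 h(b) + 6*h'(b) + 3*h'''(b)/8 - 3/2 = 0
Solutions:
 h(b) = C1*exp(6^(1/3)*b*(-8*3^(1/3)/(3 + sqrt(777))^(1/3) + 2^(1/3)*(3 + sqrt(777))^(1/3))/6)*sin(2^(1/3)*3^(1/6)*b*(4/(3 + sqrt(777))^(1/3) + 2^(1/3)*3^(2/3)*(3 + sqrt(777))^(1/3)/6)) + C2*exp(6^(1/3)*b*(-8*3^(1/3)/(3 + sqrt(777))^(1/3) + 2^(1/3)*(3 + sqrt(777))^(1/3))/6)*cos(2^(1/3)*3^(1/6)*b*(4/(3 + sqrt(777))^(1/3) + 2^(1/3)*3^(2/3)*(3 + sqrt(777))^(1/3)/6)) + C3*exp(-6^(1/3)*b*(-8*3^(1/3)/(3 + sqrt(777))^(1/3) + 2^(1/3)*(3 + sqrt(777))^(1/3))/3) + 3/2


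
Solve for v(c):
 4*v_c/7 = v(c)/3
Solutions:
 v(c) = C1*exp(7*c/12)


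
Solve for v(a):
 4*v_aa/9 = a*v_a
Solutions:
 v(a) = C1 + C2*erfi(3*sqrt(2)*a/4)


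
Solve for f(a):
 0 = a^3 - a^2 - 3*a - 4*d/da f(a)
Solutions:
 f(a) = C1 + a^4/16 - a^3/12 - 3*a^2/8


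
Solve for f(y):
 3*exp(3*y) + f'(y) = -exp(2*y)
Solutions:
 f(y) = C1 - exp(3*y) - exp(2*y)/2


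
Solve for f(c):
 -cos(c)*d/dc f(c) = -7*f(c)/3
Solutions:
 f(c) = C1*(sin(c) + 1)^(7/6)/(sin(c) - 1)^(7/6)


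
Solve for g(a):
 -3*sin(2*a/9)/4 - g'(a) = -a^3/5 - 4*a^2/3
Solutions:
 g(a) = C1 + a^4/20 + 4*a^3/9 + 27*cos(2*a/9)/8


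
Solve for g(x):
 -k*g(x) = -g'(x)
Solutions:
 g(x) = C1*exp(k*x)


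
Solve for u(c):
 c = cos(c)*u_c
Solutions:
 u(c) = C1 + Integral(c/cos(c), c)


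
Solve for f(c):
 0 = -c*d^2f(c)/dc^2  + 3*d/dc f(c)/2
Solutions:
 f(c) = C1 + C2*c^(5/2)


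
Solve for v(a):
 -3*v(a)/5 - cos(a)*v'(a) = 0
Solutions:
 v(a) = C1*(sin(a) - 1)^(3/10)/(sin(a) + 1)^(3/10)


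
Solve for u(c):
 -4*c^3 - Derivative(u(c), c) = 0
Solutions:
 u(c) = C1 - c^4


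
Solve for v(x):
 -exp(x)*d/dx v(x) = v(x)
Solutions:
 v(x) = C1*exp(exp(-x))


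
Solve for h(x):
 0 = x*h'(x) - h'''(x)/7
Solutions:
 h(x) = C1 + Integral(C2*airyai(7^(1/3)*x) + C3*airybi(7^(1/3)*x), x)


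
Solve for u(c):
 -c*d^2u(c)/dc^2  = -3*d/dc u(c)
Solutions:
 u(c) = C1 + C2*c^4


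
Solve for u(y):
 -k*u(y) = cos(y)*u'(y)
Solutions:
 u(y) = C1*exp(k*(log(sin(y) - 1) - log(sin(y) + 1))/2)


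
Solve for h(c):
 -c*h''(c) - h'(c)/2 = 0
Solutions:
 h(c) = C1 + C2*sqrt(c)


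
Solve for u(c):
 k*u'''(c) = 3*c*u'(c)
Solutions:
 u(c) = C1 + Integral(C2*airyai(3^(1/3)*c*(1/k)^(1/3)) + C3*airybi(3^(1/3)*c*(1/k)^(1/3)), c)


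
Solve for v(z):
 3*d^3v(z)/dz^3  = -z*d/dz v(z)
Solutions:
 v(z) = C1 + Integral(C2*airyai(-3^(2/3)*z/3) + C3*airybi(-3^(2/3)*z/3), z)


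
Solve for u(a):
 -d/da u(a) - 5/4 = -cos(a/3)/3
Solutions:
 u(a) = C1 - 5*a/4 + sin(a/3)


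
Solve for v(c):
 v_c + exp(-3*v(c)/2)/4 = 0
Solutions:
 v(c) = 2*log(C1 - 3*c/8)/3
 v(c) = 2*log((-3^(1/3) - 3^(5/6)*I)*(C1 - c)^(1/3)/4)
 v(c) = 2*log((-3^(1/3) + 3^(5/6)*I)*(C1 - c)^(1/3)/4)


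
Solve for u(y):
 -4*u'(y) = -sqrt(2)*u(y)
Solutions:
 u(y) = C1*exp(sqrt(2)*y/4)


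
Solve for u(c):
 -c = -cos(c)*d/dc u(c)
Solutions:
 u(c) = C1 + Integral(c/cos(c), c)


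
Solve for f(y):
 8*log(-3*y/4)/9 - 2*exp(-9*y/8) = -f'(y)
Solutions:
 f(y) = C1 - 8*y*log(-y)/9 + 8*y*(-log(3) + 1 + 2*log(2))/9 - 16*exp(-9*y/8)/9


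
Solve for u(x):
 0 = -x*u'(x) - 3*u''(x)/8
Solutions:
 u(x) = C1 + C2*erf(2*sqrt(3)*x/3)


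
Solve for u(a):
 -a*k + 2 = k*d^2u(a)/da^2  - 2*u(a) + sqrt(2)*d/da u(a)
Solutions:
 u(a) = C1*exp(sqrt(2)*a*(sqrt(4*k + 1) - 1)/(2*k)) + C2*exp(-sqrt(2)*a*(sqrt(4*k + 1) + 1)/(2*k)) + a*k/2 + sqrt(2)*k/4 - 1


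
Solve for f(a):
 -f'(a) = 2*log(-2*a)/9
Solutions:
 f(a) = C1 - 2*a*log(-a)/9 + 2*a*(1 - log(2))/9


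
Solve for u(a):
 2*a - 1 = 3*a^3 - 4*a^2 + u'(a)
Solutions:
 u(a) = C1 - 3*a^4/4 + 4*a^3/3 + a^2 - a


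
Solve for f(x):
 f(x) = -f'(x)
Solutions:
 f(x) = C1*exp(-x)


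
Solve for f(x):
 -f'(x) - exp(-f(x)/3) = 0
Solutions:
 f(x) = 3*log(C1 - x/3)


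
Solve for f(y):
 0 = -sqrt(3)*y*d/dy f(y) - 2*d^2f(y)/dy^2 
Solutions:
 f(y) = C1 + C2*erf(3^(1/4)*y/2)


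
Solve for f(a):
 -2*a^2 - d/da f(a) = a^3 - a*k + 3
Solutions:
 f(a) = C1 - a^4/4 - 2*a^3/3 + a^2*k/2 - 3*a


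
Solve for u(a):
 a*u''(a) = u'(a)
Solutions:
 u(a) = C1 + C2*a^2


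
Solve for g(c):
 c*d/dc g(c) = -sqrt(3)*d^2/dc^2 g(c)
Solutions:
 g(c) = C1 + C2*erf(sqrt(2)*3^(3/4)*c/6)


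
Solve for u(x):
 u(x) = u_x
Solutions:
 u(x) = C1*exp(x)


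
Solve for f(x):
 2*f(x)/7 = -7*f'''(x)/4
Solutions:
 f(x) = C3*exp(-2*7^(1/3)*x/7) + (C1*sin(sqrt(3)*7^(1/3)*x/7) + C2*cos(sqrt(3)*7^(1/3)*x/7))*exp(7^(1/3)*x/7)


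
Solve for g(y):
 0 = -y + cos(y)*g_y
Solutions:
 g(y) = C1 + Integral(y/cos(y), y)


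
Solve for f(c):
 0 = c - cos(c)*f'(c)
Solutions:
 f(c) = C1 + Integral(c/cos(c), c)


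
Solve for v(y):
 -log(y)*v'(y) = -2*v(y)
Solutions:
 v(y) = C1*exp(2*li(y))


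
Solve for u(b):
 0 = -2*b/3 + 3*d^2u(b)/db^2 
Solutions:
 u(b) = C1 + C2*b + b^3/27


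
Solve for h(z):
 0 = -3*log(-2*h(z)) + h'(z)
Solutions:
 -Integral(1/(log(-_y) + log(2)), (_y, h(z)))/3 = C1 - z


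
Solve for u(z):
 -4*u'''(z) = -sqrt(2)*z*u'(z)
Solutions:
 u(z) = C1 + Integral(C2*airyai(sqrt(2)*z/2) + C3*airybi(sqrt(2)*z/2), z)


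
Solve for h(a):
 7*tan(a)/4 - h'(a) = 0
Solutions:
 h(a) = C1 - 7*log(cos(a))/4


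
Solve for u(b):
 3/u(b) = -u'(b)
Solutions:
 u(b) = -sqrt(C1 - 6*b)
 u(b) = sqrt(C1 - 6*b)


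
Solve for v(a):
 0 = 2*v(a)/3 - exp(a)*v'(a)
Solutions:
 v(a) = C1*exp(-2*exp(-a)/3)


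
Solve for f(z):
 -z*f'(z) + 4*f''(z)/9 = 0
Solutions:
 f(z) = C1 + C2*erfi(3*sqrt(2)*z/4)


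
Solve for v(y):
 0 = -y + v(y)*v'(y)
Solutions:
 v(y) = -sqrt(C1 + y^2)
 v(y) = sqrt(C1 + y^2)


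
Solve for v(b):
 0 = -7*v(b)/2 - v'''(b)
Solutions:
 v(b) = C3*exp(-2^(2/3)*7^(1/3)*b/2) + (C1*sin(2^(2/3)*sqrt(3)*7^(1/3)*b/4) + C2*cos(2^(2/3)*sqrt(3)*7^(1/3)*b/4))*exp(2^(2/3)*7^(1/3)*b/4)


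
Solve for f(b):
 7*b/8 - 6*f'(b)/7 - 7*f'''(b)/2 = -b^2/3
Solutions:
 f(b) = C1 + C2*sin(2*sqrt(3)*b/7) + C3*cos(2*sqrt(3)*b/7) + 7*b^3/54 + 49*b^2/96 - 343*b/108


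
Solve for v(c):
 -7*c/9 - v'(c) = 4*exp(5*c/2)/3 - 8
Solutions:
 v(c) = C1 - 7*c^2/18 + 8*c - 8*exp(5*c/2)/15


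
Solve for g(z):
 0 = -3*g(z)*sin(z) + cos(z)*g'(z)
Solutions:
 g(z) = C1/cos(z)^3


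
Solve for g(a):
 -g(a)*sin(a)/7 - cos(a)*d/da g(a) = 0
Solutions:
 g(a) = C1*cos(a)^(1/7)


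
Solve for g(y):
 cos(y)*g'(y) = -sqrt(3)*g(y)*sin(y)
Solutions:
 g(y) = C1*cos(y)^(sqrt(3))


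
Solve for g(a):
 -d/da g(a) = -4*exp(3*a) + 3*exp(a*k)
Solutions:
 g(a) = C1 + 4*exp(3*a)/3 - 3*exp(a*k)/k


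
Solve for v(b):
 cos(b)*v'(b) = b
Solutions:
 v(b) = C1 + Integral(b/cos(b), b)


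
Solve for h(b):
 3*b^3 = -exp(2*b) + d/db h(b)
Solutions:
 h(b) = C1 + 3*b^4/4 + exp(2*b)/2


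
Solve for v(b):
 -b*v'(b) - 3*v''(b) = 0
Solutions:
 v(b) = C1 + C2*erf(sqrt(6)*b/6)


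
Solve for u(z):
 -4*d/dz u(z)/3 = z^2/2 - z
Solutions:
 u(z) = C1 - z^3/8 + 3*z^2/8


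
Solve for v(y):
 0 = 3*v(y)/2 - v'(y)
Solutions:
 v(y) = C1*exp(3*y/2)


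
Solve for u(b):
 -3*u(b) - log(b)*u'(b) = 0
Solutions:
 u(b) = C1*exp(-3*li(b))


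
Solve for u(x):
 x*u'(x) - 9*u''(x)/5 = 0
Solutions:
 u(x) = C1 + C2*erfi(sqrt(10)*x/6)


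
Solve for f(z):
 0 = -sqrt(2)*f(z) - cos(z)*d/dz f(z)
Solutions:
 f(z) = C1*(sin(z) - 1)^(sqrt(2)/2)/(sin(z) + 1)^(sqrt(2)/2)


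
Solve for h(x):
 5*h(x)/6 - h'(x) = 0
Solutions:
 h(x) = C1*exp(5*x/6)


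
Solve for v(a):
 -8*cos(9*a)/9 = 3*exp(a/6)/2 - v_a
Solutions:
 v(a) = C1 + 9*exp(a/6) + 8*sin(9*a)/81


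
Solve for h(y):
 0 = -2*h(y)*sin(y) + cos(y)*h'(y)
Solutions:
 h(y) = C1/cos(y)^2


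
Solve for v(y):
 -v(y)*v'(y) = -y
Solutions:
 v(y) = -sqrt(C1 + y^2)
 v(y) = sqrt(C1 + y^2)


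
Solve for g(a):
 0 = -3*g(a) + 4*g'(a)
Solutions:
 g(a) = C1*exp(3*a/4)


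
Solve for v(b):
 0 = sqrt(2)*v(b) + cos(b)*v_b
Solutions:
 v(b) = C1*(sin(b) - 1)^(sqrt(2)/2)/(sin(b) + 1)^(sqrt(2)/2)


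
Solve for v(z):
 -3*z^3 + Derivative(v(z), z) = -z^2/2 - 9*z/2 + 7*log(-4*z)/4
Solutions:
 v(z) = C1 + 3*z^4/4 - z^3/6 - 9*z^2/4 + 7*z*log(-z)/4 + 7*z*(-1 + 2*log(2))/4


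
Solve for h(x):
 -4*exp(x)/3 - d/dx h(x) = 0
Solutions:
 h(x) = C1 - 4*exp(x)/3


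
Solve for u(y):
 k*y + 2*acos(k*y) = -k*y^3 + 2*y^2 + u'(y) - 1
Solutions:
 u(y) = C1 + k*y^4/4 + k*y^2/2 - 2*y^3/3 + y + 2*Piecewise((y*acos(k*y) - sqrt(-k^2*y^2 + 1)/k, Ne(k, 0)), (pi*y/2, True))


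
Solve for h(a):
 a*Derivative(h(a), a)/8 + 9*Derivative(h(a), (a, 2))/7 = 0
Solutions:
 h(a) = C1 + C2*erf(sqrt(7)*a/12)


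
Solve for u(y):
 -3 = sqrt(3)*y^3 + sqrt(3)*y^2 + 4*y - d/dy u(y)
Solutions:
 u(y) = C1 + sqrt(3)*y^4/4 + sqrt(3)*y^3/3 + 2*y^2 + 3*y


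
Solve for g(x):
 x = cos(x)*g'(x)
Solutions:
 g(x) = C1 + Integral(x/cos(x), x)


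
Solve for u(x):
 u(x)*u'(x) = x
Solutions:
 u(x) = -sqrt(C1 + x^2)
 u(x) = sqrt(C1 + x^2)


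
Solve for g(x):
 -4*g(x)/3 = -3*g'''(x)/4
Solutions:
 g(x) = C3*exp(2*6^(1/3)*x/3) + (C1*sin(2^(1/3)*3^(5/6)*x/3) + C2*cos(2^(1/3)*3^(5/6)*x/3))*exp(-6^(1/3)*x/3)


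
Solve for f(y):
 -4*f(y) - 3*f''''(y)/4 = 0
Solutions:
 f(y) = (C1*sin(sqrt(2)*3^(3/4)*y/3) + C2*cos(sqrt(2)*3^(3/4)*y/3))*exp(-sqrt(2)*3^(3/4)*y/3) + (C3*sin(sqrt(2)*3^(3/4)*y/3) + C4*cos(sqrt(2)*3^(3/4)*y/3))*exp(sqrt(2)*3^(3/4)*y/3)


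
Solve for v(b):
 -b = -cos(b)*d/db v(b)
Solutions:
 v(b) = C1 + Integral(b/cos(b), b)


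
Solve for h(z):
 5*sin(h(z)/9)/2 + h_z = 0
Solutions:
 5*z/2 + 9*log(cos(h(z)/9) - 1)/2 - 9*log(cos(h(z)/9) + 1)/2 = C1


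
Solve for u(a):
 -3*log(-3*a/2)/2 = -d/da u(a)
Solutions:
 u(a) = C1 + 3*a*log(-a)/2 + 3*a*(-1 - log(2) + log(3))/2


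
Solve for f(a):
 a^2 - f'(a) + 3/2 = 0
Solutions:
 f(a) = C1 + a^3/3 + 3*a/2


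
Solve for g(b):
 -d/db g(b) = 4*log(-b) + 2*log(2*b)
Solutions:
 g(b) = C1 - 6*b*log(b) + 2*b*(-log(2) + 3 - 2*I*pi)


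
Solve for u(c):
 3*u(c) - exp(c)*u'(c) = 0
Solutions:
 u(c) = C1*exp(-3*exp(-c))


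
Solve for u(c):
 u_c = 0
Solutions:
 u(c) = C1


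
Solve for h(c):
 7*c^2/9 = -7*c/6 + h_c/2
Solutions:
 h(c) = C1 + 14*c^3/27 + 7*c^2/6


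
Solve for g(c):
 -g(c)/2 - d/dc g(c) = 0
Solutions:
 g(c) = C1*exp(-c/2)


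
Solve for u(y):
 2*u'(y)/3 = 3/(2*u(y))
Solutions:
 u(y) = -sqrt(C1 + 18*y)/2
 u(y) = sqrt(C1 + 18*y)/2


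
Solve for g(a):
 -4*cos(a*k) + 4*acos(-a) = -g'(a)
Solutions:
 g(a) = C1 - 4*a*acos(-a) - 4*sqrt(1 - a^2) + 4*Piecewise((sin(a*k)/k, Ne(k, 0)), (a, True))


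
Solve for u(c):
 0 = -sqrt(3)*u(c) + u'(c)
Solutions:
 u(c) = C1*exp(sqrt(3)*c)


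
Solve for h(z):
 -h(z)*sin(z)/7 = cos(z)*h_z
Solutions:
 h(z) = C1*cos(z)^(1/7)


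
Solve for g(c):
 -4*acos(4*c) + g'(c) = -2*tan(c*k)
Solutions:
 g(c) = C1 + 4*c*acos(4*c) - sqrt(1 - 16*c^2) - 2*Piecewise((-log(cos(c*k))/k, Ne(k, 0)), (0, True))


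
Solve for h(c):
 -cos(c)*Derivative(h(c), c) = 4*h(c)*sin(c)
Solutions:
 h(c) = C1*cos(c)^4


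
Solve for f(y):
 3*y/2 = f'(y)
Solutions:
 f(y) = C1 + 3*y^2/4


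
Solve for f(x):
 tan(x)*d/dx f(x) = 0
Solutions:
 f(x) = C1


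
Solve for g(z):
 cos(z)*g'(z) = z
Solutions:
 g(z) = C1 + Integral(z/cos(z), z)


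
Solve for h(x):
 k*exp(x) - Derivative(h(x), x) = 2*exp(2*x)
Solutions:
 h(x) = C1 + k*exp(x) - exp(2*x)


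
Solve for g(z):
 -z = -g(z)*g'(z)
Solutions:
 g(z) = -sqrt(C1 + z^2)
 g(z) = sqrt(C1 + z^2)


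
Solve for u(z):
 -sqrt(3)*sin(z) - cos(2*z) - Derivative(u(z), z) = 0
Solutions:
 u(z) = C1 - sin(2*z)/2 + sqrt(3)*cos(z)


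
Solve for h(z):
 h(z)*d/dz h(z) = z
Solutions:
 h(z) = -sqrt(C1 + z^2)
 h(z) = sqrt(C1 + z^2)


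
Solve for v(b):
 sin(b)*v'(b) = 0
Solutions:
 v(b) = C1


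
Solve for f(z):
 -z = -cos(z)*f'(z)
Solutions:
 f(z) = C1 + Integral(z/cos(z), z)


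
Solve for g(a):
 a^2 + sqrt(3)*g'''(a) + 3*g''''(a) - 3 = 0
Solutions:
 g(a) = C1 + C2*a + C3*a^2 + C4*exp(-sqrt(3)*a/3) - sqrt(3)*a^5/180 + a^4/12 - sqrt(3)*a^3/6


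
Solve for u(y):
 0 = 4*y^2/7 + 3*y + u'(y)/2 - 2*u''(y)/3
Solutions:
 u(y) = C1 + C2*exp(3*y/4) - 8*y^3/21 - 95*y^2/21 - 760*y/63


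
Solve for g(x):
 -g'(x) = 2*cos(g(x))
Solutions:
 g(x) = pi - asin((C1 + exp(4*x))/(C1 - exp(4*x)))
 g(x) = asin((C1 + exp(4*x))/(C1 - exp(4*x)))


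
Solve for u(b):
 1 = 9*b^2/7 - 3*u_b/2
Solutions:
 u(b) = C1 + 2*b^3/7 - 2*b/3


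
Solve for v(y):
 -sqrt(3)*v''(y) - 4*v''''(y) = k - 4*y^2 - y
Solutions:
 v(y) = C1 + C2*y + C3*sin(3^(1/4)*y/2) + C4*cos(3^(1/4)*y/2) + sqrt(3)*y^4/9 + sqrt(3)*y^3/18 + y^2*(-sqrt(3)*k - 32)/6


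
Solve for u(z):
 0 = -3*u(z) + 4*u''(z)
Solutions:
 u(z) = C1*exp(-sqrt(3)*z/2) + C2*exp(sqrt(3)*z/2)


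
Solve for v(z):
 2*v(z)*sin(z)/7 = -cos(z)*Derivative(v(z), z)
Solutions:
 v(z) = C1*cos(z)^(2/7)


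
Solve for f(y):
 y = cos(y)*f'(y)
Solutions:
 f(y) = C1 + Integral(y/cos(y), y)


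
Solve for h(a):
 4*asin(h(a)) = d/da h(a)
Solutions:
 Integral(1/asin(_y), (_y, h(a))) = C1 + 4*a


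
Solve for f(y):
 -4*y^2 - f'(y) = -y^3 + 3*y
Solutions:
 f(y) = C1 + y^4/4 - 4*y^3/3 - 3*y^2/2


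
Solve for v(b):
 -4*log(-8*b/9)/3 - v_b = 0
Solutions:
 v(b) = C1 - 4*b*log(-b)/3 + b*(-4*log(2) + 4/3 + 8*log(3)/3)


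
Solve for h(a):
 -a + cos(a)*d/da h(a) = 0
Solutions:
 h(a) = C1 + Integral(a/cos(a), a)


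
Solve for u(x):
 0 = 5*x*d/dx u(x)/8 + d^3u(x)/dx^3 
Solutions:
 u(x) = C1 + Integral(C2*airyai(-5^(1/3)*x/2) + C3*airybi(-5^(1/3)*x/2), x)


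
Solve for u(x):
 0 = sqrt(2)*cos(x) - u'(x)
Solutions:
 u(x) = C1 + sqrt(2)*sin(x)


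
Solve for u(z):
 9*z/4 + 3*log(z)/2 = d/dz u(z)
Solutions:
 u(z) = C1 + 9*z^2/8 + 3*z*log(z)/2 - 3*z/2


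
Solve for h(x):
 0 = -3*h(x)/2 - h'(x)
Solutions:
 h(x) = C1*exp(-3*x/2)


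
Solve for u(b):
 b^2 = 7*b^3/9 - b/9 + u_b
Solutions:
 u(b) = C1 - 7*b^4/36 + b^3/3 + b^2/18


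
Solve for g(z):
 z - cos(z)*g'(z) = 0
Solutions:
 g(z) = C1 + Integral(z/cos(z), z)


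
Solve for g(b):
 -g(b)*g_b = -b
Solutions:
 g(b) = -sqrt(C1 + b^2)
 g(b) = sqrt(C1 + b^2)


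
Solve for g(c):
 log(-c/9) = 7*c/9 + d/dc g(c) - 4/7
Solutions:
 g(c) = C1 - 7*c^2/18 + c*log(-c) + c*(-2*log(3) - 3/7)


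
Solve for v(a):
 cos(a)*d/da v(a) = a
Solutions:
 v(a) = C1 + Integral(a/cos(a), a)


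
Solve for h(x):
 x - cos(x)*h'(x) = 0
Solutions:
 h(x) = C1 + Integral(x/cos(x), x)


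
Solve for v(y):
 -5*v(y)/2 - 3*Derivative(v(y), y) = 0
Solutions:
 v(y) = C1*exp(-5*y/6)


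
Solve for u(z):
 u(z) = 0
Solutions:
 u(z) = 0


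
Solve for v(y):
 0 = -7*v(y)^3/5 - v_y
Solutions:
 v(y) = -sqrt(10)*sqrt(-1/(C1 - 7*y))/2
 v(y) = sqrt(10)*sqrt(-1/(C1 - 7*y))/2


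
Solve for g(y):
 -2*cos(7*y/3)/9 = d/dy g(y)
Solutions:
 g(y) = C1 - 2*sin(7*y/3)/21


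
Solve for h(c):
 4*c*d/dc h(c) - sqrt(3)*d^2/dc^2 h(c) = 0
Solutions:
 h(c) = C1 + C2*erfi(sqrt(2)*3^(3/4)*c/3)


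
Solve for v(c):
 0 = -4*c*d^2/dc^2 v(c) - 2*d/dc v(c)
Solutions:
 v(c) = C1 + C2*sqrt(c)


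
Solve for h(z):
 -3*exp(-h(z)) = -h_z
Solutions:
 h(z) = log(C1 + 3*z)


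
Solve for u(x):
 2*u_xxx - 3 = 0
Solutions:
 u(x) = C1 + C2*x + C3*x^2 + x^3/4


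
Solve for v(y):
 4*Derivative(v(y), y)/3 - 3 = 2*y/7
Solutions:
 v(y) = C1 + 3*y^2/28 + 9*y/4


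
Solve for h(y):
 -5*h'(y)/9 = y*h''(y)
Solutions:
 h(y) = C1 + C2*y^(4/9)


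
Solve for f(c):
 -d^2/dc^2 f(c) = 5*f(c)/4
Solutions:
 f(c) = C1*sin(sqrt(5)*c/2) + C2*cos(sqrt(5)*c/2)


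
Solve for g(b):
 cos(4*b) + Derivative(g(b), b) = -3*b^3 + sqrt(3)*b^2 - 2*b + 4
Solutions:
 g(b) = C1 - 3*b^4/4 + sqrt(3)*b^3/3 - b^2 + 4*b - sin(4*b)/4


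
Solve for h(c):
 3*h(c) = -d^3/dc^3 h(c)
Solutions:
 h(c) = C3*exp(-3^(1/3)*c) + (C1*sin(3^(5/6)*c/2) + C2*cos(3^(5/6)*c/2))*exp(3^(1/3)*c/2)


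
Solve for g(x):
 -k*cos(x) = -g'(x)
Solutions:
 g(x) = C1 + k*sin(x)


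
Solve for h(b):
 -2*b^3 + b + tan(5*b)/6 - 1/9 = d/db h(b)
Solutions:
 h(b) = C1 - b^4/2 + b^2/2 - b/9 - log(cos(5*b))/30


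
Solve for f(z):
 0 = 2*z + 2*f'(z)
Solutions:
 f(z) = C1 - z^2/2


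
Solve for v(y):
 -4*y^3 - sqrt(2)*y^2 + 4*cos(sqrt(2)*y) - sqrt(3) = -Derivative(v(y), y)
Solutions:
 v(y) = C1 + y^4 + sqrt(2)*y^3/3 + sqrt(3)*y - 2*sqrt(2)*sin(sqrt(2)*y)


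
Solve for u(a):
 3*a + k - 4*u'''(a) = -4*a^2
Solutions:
 u(a) = C1 + C2*a + C3*a^2 + a^5/60 + a^4/32 + a^3*k/24


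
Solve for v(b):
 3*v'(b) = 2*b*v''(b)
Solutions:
 v(b) = C1 + C2*b^(5/2)


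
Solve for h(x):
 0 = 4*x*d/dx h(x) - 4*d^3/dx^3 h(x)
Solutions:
 h(x) = C1 + Integral(C2*airyai(x) + C3*airybi(x), x)


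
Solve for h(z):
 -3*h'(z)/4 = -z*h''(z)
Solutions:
 h(z) = C1 + C2*z^(7/4)


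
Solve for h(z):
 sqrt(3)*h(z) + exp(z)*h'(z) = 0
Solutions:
 h(z) = C1*exp(sqrt(3)*exp(-z))


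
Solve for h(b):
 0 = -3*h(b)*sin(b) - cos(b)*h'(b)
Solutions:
 h(b) = C1*cos(b)^3


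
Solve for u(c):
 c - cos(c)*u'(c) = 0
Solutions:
 u(c) = C1 + Integral(c/cos(c), c)


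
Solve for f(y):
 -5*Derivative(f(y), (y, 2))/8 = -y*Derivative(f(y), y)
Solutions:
 f(y) = C1 + C2*erfi(2*sqrt(5)*y/5)


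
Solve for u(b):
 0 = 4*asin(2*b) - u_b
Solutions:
 u(b) = C1 + 4*b*asin(2*b) + 2*sqrt(1 - 4*b^2)


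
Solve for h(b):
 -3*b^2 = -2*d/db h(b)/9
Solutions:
 h(b) = C1 + 9*b^3/2


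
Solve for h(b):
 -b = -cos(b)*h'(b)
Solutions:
 h(b) = C1 + Integral(b/cos(b), b)


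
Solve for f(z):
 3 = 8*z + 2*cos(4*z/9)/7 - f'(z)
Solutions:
 f(z) = C1 + 4*z^2 - 3*z + 9*sin(4*z/9)/14


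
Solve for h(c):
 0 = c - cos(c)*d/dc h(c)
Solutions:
 h(c) = C1 + Integral(c/cos(c), c)


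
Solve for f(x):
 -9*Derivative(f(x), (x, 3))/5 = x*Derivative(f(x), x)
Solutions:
 f(x) = C1 + Integral(C2*airyai(-15^(1/3)*x/3) + C3*airybi(-15^(1/3)*x/3), x)


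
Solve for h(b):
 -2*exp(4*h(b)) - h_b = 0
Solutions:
 h(b) = log(-I*(1/(C1 + 8*b))^(1/4))
 h(b) = log(I*(1/(C1 + 8*b))^(1/4))
 h(b) = log(-(1/(C1 + 8*b))^(1/4))
 h(b) = log(1/(C1 + 8*b))/4


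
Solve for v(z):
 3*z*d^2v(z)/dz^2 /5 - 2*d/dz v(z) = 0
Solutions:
 v(z) = C1 + C2*z^(13/3)


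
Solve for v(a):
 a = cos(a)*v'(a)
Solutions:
 v(a) = C1 + Integral(a/cos(a), a)


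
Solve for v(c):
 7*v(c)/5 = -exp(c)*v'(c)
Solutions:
 v(c) = C1*exp(7*exp(-c)/5)


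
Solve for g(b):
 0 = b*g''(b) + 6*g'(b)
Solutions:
 g(b) = C1 + C2/b^5


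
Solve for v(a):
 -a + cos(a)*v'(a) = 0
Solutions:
 v(a) = C1 + Integral(a/cos(a), a)


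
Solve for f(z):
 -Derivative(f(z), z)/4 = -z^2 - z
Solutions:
 f(z) = C1 + 4*z^3/3 + 2*z^2


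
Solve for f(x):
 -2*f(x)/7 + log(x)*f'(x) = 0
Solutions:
 f(x) = C1*exp(2*li(x)/7)


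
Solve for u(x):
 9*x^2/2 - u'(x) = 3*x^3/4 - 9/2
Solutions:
 u(x) = C1 - 3*x^4/16 + 3*x^3/2 + 9*x/2


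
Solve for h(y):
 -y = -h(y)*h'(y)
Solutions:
 h(y) = -sqrt(C1 + y^2)
 h(y) = sqrt(C1 + y^2)


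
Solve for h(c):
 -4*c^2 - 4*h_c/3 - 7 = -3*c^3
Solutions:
 h(c) = C1 + 9*c^4/16 - c^3 - 21*c/4


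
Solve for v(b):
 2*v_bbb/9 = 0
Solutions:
 v(b) = C1 + C2*b + C3*b^2


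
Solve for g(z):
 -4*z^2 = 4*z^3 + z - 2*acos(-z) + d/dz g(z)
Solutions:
 g(z) = C1 - z^4 - 4*z^3/3 - z^2/2 + 2*z*acos(-z) + 2*sqrt(1 - z^2)


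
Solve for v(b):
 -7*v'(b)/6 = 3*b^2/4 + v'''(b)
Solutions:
 v(b) = C1 + C2*sin(sqrt(42)*b/6) + C3*cos(sqrt(42)*b/6) - 3*b^3/14 + 54*b/49


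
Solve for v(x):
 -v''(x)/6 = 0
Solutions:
 v(x) = C1 + C2*x


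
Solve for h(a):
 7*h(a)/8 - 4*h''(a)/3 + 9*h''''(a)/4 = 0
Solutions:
 h(a) = (C1*sin(2^(3/4)*sqrt(3)*7^(1/4)*a*sin(atan(sqrt(878)/16)/2)/6) + C2*cos(2^(3/4)*sqrt(3)*7^(1/4)*a*sin(atan(sqrt(878)/16)/2)/6))*exp(-2^(3/4)*sqrt(3)*7^(1/4)*a*cos(atan(sqrt(878)/16)/2)/6) + (C3*sin(2^(3/4)*sqrt(3)*7^(1/4)*a*sin(atan(sqrt(878)/16)/2)/6) + C4*cos(2^(3/4)*sqrt(3)*7^(1/4)*a*sin(atan(sqrt(878)/16)/2)/6))*exp(2^(3/4)*sqrt(3)*7^(1/4)*a*cos(atan(sqrt(878)/16)/2)/6)


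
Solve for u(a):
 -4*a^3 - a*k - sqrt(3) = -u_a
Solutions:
 u(a) = C1 + a^4 + a^2*k/2 + sqrt(3)*a


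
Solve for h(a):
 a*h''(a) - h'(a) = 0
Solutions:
 h(a) = C1 + C2*a^2


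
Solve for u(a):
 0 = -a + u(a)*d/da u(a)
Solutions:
 u(a) = -sqrt(C1 + a^2)
 u(a) = sqrt(C1 + a^2)


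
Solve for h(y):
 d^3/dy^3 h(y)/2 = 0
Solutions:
 h(y) = C1 + C2*y + C3*y^2


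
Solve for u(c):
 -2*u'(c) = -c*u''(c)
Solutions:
 u(c) = C1 + C2*c^3


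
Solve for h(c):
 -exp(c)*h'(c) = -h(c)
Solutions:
 h(c) = C1*exp(-exp(-c))


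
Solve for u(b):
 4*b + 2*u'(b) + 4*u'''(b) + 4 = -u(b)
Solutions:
 u(b) = C1*exp(-3^(1/3)*b*(-(9 + sqrt(105))^(1/3) + 2*3^(1/3)/(9 + sqrt(105))^(1/3))/12)*sin(3^(1/6)*b*(6/(9 + sqrt(105))^(1/3) + 3^(2/3)*(9 + sqrt(105))^(1/3))/12) + C2*exp(-3^(1/3)*b*(-(9 + sqrt(105))^(1/3) + 2*3^(1/3)/(9 + sqrt(105))^(1/3))/12)*cos(3^(1/6)*b*(6/(9 + sqrt(105))^(1/3) + 3^(2/3)*(9 + sqrt(105))^(1/3))/12) + C3*exp(3^(1/3)*b*(-(9 + sqrt(105))^(1/3) + 2*3^(1/3)/(9 + sqrt(105))^(1/3))/6) - 4*b + 4


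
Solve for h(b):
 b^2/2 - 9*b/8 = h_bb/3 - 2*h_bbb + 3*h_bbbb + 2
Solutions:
 h(b) = C1 + C4*exp(b/3) + b^4/8 + 39*b^3/16 + 219*b^2/8 + b*(C2 + C3*exp(b)^(1/3))


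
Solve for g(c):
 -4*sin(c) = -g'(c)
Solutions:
 g(c) = C1 - 4*cos(c)


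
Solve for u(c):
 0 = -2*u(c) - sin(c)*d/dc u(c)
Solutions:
 u(c) = C1*(cos(c) + 1)/(cos(c) - 1)


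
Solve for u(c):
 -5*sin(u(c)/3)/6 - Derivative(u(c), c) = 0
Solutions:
 5*c/6 + 3*log(cos(u(c)/3) - 1)/2 - 3*log(cos(u(c)/3) + 1)/2 = C1


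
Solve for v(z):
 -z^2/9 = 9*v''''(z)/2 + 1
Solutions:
 v(z) = C1 + C2*z + C3*z^2 + C4*z^3 - z^6/14580 - z^4/108


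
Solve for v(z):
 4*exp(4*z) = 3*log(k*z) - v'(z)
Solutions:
 v(z) = C1 + 3*z*log(k*z) - 3*z - exp(4*z)


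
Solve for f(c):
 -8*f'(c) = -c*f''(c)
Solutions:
 f(c) = C1 + C2*c^9


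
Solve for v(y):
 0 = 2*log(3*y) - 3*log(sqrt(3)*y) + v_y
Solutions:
 v(y) = C1 + y*log(y) - y - y*log(3)/2


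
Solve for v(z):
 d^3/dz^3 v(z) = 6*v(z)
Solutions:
 v(z) = C3*exp(6^(1/3)*z) + (C1*sin(2^(1/3)*3^(5/6)*z/2) + C2*cos(2^(1/3)*3^(5/6)*z/2))*exp(-6^(1/3)*z/2)


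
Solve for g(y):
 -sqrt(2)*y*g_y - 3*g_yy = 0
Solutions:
 g(y) = C1 + C2*erf(2^(3/4)*sqrt(3)*y/6)


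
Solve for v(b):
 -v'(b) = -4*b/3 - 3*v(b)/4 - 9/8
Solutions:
 v(b) = C1*exp(3*b/4) - 16*b/9 - 209/54


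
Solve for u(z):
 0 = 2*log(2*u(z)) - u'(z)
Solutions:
 -Integral(1/(log(_y) + log(2)), (_y, u(z)))/2 = C1 - z


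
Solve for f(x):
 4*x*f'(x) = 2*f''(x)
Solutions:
 f(x) = C1 + C2*erfi(x)


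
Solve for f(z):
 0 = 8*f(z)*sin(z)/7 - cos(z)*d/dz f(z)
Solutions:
 f(z) = C1/cos(z)^(8/7)


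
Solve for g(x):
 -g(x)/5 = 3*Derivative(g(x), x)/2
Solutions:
 g(x) = C1*exp(-2*x/15)


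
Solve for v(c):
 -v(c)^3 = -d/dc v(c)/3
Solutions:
 v(c) = -sqrt(2)*sqrt(-1/(C1 + 3*c))/2
 v(c) = sqrt(2)*sqrt(-1/(C1 + 3*c))/2


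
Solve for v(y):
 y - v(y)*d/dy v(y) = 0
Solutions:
 v(y) = -sqrt(C1 + y^2)
 v(y) = sqrt(C1 + y^2)


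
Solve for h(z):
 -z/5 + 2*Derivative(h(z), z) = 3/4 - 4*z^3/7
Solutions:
 h(z) = C1 - z^4/14 + z^2/20 + 3*z/8


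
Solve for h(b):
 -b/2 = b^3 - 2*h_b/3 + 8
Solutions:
 h(b) = C1 + 3*b^4/8 + 3*b^2/8 + 12*b


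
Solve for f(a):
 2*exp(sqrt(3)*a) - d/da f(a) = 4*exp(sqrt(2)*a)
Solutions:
 f(a) = C1 - 2*sqrt(2)*exp(sqrt(2)*a) + 2*sqrt(3)*exp(sqrt(3)*a)/3


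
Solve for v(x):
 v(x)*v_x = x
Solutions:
 v(x) = -sqrt(C1 + x^2)
 v(x) = sqrt(C1 + x^2)


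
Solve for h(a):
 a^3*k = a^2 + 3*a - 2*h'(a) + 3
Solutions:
 h(a) = C1 - a^4*k/8 + a^3/6 + 3*a^2/4 + 3*a/2


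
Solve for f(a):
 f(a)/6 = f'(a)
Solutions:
 f(a) = C1*exp(a/6)


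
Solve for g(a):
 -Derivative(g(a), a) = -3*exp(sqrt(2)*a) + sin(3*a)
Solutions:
 g(a) = C1 + 3*sqrt(2)*exp(sqrt(2)*a)/2 + cos(3*a)/3


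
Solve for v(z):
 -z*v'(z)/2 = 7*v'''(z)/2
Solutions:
 v(z) = C1 + Integral(C2*airyai(-7^(2/3)*z/7) + C3*airybi(-7^(2/3)*z/7), z)


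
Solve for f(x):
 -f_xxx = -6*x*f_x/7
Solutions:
 f(x) = C1 + Integral(C2*airyai(6^(1/3)*7^(2/3)*x/7) + C3*airybi(6^(1/3)*7^(2/3)*x/7), x)


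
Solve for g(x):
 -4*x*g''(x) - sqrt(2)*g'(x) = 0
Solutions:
 g(x) = C1 + C2*x^(1 - sqrt(2)/4)


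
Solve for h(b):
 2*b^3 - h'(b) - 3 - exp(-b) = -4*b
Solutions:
 h(b) = C1 + b^4/2 + 2*b^2 - 3*b + exp(-b)


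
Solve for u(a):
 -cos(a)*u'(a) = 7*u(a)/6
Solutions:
 u(a) = C1*(sin(a) - 1)^(7/12)/(sin(a) + 1)^(7/12)


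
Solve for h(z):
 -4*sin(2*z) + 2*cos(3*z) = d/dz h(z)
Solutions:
 h(z) = C1 + 2*sin(3*z)/3 + 2*cos(2*z)


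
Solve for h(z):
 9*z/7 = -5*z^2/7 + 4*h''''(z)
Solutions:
 h(z) = C1 + C2*z + C3*z^2 + C4*z^3 + z^6/2016 + 3*z^5/1120


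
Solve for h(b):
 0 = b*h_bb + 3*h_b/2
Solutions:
 h(b) = C1 + C2/sqrt(b)


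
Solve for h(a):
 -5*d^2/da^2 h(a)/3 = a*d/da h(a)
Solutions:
 h(a) = C1 + C2*erf(sqrt(30)*a/10)


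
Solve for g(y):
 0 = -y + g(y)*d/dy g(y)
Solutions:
 g(y) = -sqrt(C1 + y^2)
 g(y) = sqrt(C1 + y^2)
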